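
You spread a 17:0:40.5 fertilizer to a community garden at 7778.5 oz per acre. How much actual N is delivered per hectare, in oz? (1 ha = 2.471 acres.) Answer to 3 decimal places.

nitrogen per acre = 7778.5 × 17% = 1322.35 oz.
Convert to per hectare: 1322.35 × 2.471 = 3267.514495 oz.

3267.514 oz N per hectare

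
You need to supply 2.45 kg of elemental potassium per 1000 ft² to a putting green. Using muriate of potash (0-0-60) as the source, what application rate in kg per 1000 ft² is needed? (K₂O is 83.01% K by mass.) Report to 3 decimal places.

4.919 kg of product per thousand sq ft

As K₂O: 2.45 / 0.8301 = 2.95145 kg per 1000 ft².
Product per 1000 ft² = 2.95145 / 60% = 4.91909 kg.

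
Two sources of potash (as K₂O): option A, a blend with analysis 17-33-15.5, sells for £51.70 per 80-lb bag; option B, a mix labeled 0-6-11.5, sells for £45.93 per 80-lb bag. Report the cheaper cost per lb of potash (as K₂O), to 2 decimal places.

£4.17 per lb K₂O (option A)

option A: K₂O per bag = 80 × 15.5% = 12.4 lb; cost = 51.70 / 12.4 = £4.1694/lb K₂O.
option B: K₂O per bag = 80 × 11.5% = 9.2 lb; cost = 45.93 / 9.2 = £4.9924/lb K₂O.
option A is cheaper.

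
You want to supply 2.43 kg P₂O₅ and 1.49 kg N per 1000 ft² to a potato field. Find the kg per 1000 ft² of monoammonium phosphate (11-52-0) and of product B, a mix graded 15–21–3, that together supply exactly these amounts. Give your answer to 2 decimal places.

0.94 kg monoammonium phosphate, 9.24 kg product B

With a, b = kg per 1000 ft² of monoammonium phosphate and product B:
P₂O₅: 0.52·a + 0.21·b = 2.43
N: 0.11·a + 0.15·b = 1.49
Eliminate a: (row1) − 0.52/0.11·(row2) → -0.499091·b = -4.61364, so b = 9.24408.
Back-substitute: a = (2.43 − 0.21·9.24408) / 0.52 = 0.939891.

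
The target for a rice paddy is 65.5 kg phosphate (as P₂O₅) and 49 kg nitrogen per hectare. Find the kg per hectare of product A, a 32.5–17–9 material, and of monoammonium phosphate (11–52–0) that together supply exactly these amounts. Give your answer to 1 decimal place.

Per-hectare balance (a = product A, b = monoammonium phosphate):
P₂O₅: 0.17·a + 0.52·b = 65.5
N: 0.325·a + 0.11·b = 49
Solving simultaneously: a = 121.59, b = 86.2109.

121.6 kg product A, 86.2 kg monoammonium phosphate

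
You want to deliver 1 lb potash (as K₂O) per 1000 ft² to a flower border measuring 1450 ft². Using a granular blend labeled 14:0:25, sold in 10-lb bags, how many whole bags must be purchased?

1 bags

Product per 1000 ft² = 1 / 25% = 4 lb.
Total product = 4 × 1450 / 1000 = 5.8 lb.
Bags = ⌈5.8 / 10⌉ = 1.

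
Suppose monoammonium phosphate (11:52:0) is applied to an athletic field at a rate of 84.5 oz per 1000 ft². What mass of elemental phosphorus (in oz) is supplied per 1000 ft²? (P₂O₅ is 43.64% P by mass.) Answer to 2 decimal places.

P₂O₅ per 1000 ft² = 84.5 × 52% = 43.94 oz.
Elemental P = 43.94 × 0.4364 = 19.1754 oz per 1000 ft².

19.18 oz P per thousand sq ft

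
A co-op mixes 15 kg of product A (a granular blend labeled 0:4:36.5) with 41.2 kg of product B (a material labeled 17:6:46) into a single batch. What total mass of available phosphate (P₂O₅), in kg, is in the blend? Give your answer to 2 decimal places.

3.07 kg P₂O₅

P₂O₅ mass = 4%×15 + 6%×41.2 = 3.072 kg.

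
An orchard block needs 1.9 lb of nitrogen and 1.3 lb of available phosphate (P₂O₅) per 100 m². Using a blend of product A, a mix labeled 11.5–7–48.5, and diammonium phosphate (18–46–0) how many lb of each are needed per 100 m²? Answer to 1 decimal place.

15.9 lb product A, 0.4 lb diammonium phosphate

Per-100 m² balance (a = product A, b = diammonium phosphate):
N: 0.115·a + 0.18·b = 1.9
P₂O₅: 0.07·a + 0.46·b = 1.3
Eliminate a: (row1) − 0.115/0.07·(row2) → -0.575714·b = -0.235714, so b = 0.409429.
Back-substitute: a = (1.9 − 0.18·0.409429) / 0.115 = 15.8809.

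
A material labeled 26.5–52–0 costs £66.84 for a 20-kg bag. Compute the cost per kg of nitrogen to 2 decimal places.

N in bag = 20 × 26.5% = 5.3 kg.
Cost per kg N = £66.84 / 5.3 = £12.6113.

£12.61 per kg N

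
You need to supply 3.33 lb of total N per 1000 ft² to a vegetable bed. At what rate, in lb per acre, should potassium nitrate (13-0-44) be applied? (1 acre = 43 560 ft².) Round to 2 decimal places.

1115.81 lb of product per acre

Product per 1000 ft² = 3.33 / 13% = 25.6154 lb.
Convert to per acre: 25.6154 × 43.56 = 1115.806 lb.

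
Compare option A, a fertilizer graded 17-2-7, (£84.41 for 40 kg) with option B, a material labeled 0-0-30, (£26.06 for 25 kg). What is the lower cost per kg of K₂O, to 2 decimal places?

option A: K₂O per bag = 40 × 7% = 2.8 kg; cost = 84.41 / 2.8 = £30.1464/kg K₂O.
option B: K₂O per bag = 25 × 30% = 7.5 kg; cost = 26.06 / 7.5 = £3.4747/kg K₂O.
option B is cheaper.

£3.47 per kg K₂O (option B)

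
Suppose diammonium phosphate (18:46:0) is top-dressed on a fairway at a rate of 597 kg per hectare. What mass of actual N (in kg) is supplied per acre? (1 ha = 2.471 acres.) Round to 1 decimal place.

nitrogen per hectare = 597 × 18% = 107.46 kg.
Convert to per acre: 107.46 × 0.404694 = 43.4885 kg.

43.5 kg N per acre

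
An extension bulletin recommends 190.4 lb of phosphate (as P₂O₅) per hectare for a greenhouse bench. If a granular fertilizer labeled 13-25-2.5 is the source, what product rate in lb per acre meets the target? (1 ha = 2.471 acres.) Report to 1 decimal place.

Product per hectare = 190.4 / 25% = 761.6 lb.
Convert to per acre: 761.6 × 0.404694 = 308.215 lb.

308.2 lb of product per acre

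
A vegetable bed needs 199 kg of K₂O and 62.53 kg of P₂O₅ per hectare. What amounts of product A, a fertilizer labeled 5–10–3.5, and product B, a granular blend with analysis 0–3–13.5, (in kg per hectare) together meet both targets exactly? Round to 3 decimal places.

Per-hectare balance (a = product A, b = product B):
K₂O: 0.035·a + 0.135·b = 199
P₂O₅: 0.1·a + 0.03·b = 62.53
Eliminate b: (row1) − 0.135/0.03·(row2) → -0.415·a = -82.385, so a = 198.5181.
Then b = (62.53 − 0.1·198.5181) / 0.03 = 1422.6064.

198.518 kg product A, 1422.606 kg product B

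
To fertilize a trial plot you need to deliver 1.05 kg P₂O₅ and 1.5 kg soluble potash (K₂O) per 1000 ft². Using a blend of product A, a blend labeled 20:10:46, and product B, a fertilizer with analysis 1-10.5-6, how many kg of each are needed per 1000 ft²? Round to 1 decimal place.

Let a = kg of product A, b = kg of product B (per 1000 ft²).
P₂O₅: 0.1·a + 0.105·b = 1.05
K₂O: 0.46·a + 0.06·b = 1.5
Solving simultaneously: a = 2.23404, b = 7.87234.

2.2 kg product A, 7.9 kg product B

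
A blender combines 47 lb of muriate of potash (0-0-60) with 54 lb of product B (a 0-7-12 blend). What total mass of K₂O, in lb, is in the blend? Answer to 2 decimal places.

34.68 lb K₂O

K₂O mass = 60%×47 + 12%×54 = 34.68 lb.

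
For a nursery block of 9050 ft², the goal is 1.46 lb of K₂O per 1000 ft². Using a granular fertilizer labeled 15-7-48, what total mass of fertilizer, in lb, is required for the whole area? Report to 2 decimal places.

27.53 lb

Product per 1000 ft² = 1.46 / 48% = 3.04167 lb.
Total product = 3.04167 × 9050 / 1000 = 27.5271 lb.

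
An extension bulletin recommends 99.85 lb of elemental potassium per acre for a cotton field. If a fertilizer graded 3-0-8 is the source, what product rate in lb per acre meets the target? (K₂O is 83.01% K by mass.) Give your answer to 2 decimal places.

1503.58 lb of product per acre

As K₂O: 99.85 / 0.8301 = 120.287 lb per acre.
Product per acre = 120.287 / 8% = 1503.584 lb.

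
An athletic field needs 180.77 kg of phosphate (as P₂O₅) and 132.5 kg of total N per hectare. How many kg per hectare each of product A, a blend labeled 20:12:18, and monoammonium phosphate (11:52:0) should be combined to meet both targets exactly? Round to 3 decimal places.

Per-hectare balance (a = product A, b = monoammonium phosphate):
P₂O₅: 0.12·a + 0.52·b = 180.77
N: 0.2·a + 0.11·b = 132.5
Solving simultaneously: a = 539.8161, b = 223.0617.

539.816 kg product A, 223.062 kg monoammonium phosphate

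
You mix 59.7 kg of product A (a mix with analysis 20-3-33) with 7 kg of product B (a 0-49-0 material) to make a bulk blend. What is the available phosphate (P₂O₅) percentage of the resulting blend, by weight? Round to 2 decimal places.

7.83% P₂O₅

Total mass = 59.7 + 7 = 66.7 kg.
P₂O₅ mass = 3%×59.7 + 49%×7 = 5.221 kg.
% P₂O₅ = 5.221 / 66.7 = 7.82759%.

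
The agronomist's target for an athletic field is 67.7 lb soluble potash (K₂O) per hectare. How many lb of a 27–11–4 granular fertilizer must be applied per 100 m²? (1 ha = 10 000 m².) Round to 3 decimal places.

16.925 lb of product per hundred sq m

Product per hectare = 67.7 / 4% = 1692.5 lb.
Convert to per 100 m²: 1692.5 × 0.01 = 16.925 lb.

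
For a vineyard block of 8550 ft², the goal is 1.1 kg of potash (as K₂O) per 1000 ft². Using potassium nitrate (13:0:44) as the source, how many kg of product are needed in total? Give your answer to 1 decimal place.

Product per 1000 ft² = 1.1 / 44% = 2.5 kg.
Total product = 2.5 × 8550 / 1000 = 21.375 kg.

21.4 kg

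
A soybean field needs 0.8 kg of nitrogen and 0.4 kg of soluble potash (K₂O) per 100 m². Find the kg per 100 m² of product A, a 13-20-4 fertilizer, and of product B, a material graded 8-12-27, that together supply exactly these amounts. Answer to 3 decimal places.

5.768 kg product A, 0.627 kg product B

Per-100 m² balance (a = product A, b = product B):
N: 0.13·a + 0.08·b = 0.8
K₂O: 0.04·a + 0.27·b = 0.4
Solving simultaneously: a = 5.76803, b = 0.626959.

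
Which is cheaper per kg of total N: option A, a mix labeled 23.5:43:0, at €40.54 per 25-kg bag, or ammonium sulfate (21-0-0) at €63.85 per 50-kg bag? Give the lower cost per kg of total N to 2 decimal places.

€6.08 per kg N (ammonium sulfate)

option A: N per bag = 25 × 23.5% = 5.875 kg; cost = 40.54 / 5.875 = €6.9004/kg N.
ammonium sulfate: N per bag = 50 × 21% = 10.5 kg; cost = 63.85 / 10.5 = €6.0810/kg N.
ammonium sulfate is cheaper.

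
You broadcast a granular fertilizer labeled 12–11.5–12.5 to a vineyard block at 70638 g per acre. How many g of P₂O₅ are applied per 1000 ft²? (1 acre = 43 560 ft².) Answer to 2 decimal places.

186.49 g P₂O₅ per thousand sq ft

P₂O₅ per acre = 70638 × 11.5% = 8123.37 g.
Convert to per 1000 ft²: 8123.37 × 0.0229568 = 186.487 g.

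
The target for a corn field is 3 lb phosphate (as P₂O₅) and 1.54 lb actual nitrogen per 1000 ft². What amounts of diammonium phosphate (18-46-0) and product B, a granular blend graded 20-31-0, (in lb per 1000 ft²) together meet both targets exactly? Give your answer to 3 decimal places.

With a, b = lb per 1000 ft² of diammonium phosphate and product B:
P₂O₅: 0.46·a + 0.31·b = 3
N: 0.18·a + 0.2·b = 1.54
Solving simultaneously: a = 3.38674, b = 4.65193.

3.387 lb diammonium phosphate, 4.652 lb product B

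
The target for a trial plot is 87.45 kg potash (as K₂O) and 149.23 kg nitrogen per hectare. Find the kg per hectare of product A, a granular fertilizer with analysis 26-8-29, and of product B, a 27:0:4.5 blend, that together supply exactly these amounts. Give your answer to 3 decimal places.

With a, b = kg per hectare of product A and product B:
K₂O: 0.29·a + 0.045·b = 87.45
N: 0.26·a + 0.27·b = 149.23
Solving simultaneously: a = 253.6959, b = 308.4039.

253.696 kg product A, 308.404 kg product B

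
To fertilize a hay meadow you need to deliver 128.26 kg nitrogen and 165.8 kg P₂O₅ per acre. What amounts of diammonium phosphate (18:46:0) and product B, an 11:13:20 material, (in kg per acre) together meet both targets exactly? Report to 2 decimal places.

With a, b = kg per acre of diammonium phosphate and product B:
N: 0.18·a + 0.11·b = 128.26
P₂O₅: 0.46·a + 0.13·b = 165.8
From row1: a = (128.26 − 0.11·b) / 0.18.
Into row2: 0.46·(128.26 − 0.11·b)/0.18 + 0.13·b = 165.8 → b = 1071.897, a = 57.5074.

57.51 kg diammonium phosphate, 1071.90 kg product B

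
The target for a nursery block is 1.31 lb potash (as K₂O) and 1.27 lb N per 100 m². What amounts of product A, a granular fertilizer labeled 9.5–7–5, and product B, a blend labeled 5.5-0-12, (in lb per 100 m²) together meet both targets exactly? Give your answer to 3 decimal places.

9.289 lb product A, 7.046 lb product B

Per-100 m² balance (a = product A, b = product B):
K₂O: 0.05·a + 0.12·b = 1.31
N: 0.095·a + 0.055·b = 1.27
Solving simultaneously: a = 9.28902, b = 7.04624.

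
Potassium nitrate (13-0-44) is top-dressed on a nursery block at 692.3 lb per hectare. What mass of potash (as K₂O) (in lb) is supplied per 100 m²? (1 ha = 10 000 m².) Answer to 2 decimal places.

K₂O per hectare = 692.3 × 44% = 304.612 lb.
Convert to per 100 m²: 304.612 × 0.01 = 3.04612 lb.

3.05 lb K₂O per hundred sq m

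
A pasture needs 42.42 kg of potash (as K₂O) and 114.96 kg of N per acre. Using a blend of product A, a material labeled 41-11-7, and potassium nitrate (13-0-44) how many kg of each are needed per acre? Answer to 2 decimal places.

With a, b = kg per acre of product A and potassium nitrate:
K₂O: 0.07·a + 0.44·b = 42.42
N: 0.41·a + 0.13·b = 114.96
Solving simultaneously: a = 263.093, b = 54.5534.

263.09 kg product A, 54.55 kg potassium nitrate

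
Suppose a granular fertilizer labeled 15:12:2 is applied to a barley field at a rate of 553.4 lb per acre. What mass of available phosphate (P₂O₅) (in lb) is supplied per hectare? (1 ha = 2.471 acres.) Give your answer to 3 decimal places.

164.094 lb P₂O₅ per hectare

P₂O₅ per acre = 553.4 × 12% = 66.408 lb.
Convert to per hectare: 66.408 × 2.471 = 164.0942 lb.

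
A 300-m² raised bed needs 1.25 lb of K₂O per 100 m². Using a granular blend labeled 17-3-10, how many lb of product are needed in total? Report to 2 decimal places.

37.50 lb

Product per 100 m² = 1.25 / 10% = 12.5 lb.
Total product = 12.5 × 300 / 100 = 37.5 lb.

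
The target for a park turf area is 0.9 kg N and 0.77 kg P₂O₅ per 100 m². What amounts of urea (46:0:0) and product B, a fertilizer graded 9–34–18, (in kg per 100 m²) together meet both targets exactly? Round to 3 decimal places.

Let a = kg of urea, b = kg of product B (per 100 m²).
N: 0.46·a + 0.09·b = 0.9
P₂O₅: 0·a + 0.34·b = 0.77
Solving simultaneously: a = 1.51343, b = 2.26471.

1.513 kg urea, 2.265 kg product B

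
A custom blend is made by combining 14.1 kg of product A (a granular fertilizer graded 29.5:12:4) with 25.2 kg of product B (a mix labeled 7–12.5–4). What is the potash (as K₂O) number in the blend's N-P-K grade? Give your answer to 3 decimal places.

Total mass = 14.1 + 25.2 = 39.3 kg.
K₂O mass = 4%×14.1 + 4%×25.2 = 1.572 kg.
% K₂O = 1.572 / 39.3 = 4%.

4.000% K₂O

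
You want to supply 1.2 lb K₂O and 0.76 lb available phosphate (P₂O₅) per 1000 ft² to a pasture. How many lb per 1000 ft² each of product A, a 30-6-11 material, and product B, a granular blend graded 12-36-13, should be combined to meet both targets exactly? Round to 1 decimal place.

10.5 lb product A, 0.4 lb product B

Let a = lb of product A, b = lb of product B (per 1000 ft²).
K₂O: 0.11·a + 0.13·b = 1.2
P₂O₅: 0.06·a + 0.36·b = 0.76
From row1: a = (1.2 − 0.13·b) / 0.11.
Into row2: 0.06·(1.2 − 0.13·b)/0.11 + 0.36·b = 0.76 → b = 0.36478, a = 10.478.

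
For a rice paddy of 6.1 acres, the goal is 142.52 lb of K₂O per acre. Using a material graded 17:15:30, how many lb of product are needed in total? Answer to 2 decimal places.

2897.91 lb

Product per acre = 142.52 / 30% = 475.067 lb.
Total product = 475.067 × 6.1 = 2897.907 lb.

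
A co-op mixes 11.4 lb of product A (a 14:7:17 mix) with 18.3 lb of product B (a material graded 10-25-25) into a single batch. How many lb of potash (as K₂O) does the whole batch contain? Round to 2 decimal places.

6.51 lb K₂O

K₂O mass = 17%×11.4 + 25%×18.3 = 6.513 lb.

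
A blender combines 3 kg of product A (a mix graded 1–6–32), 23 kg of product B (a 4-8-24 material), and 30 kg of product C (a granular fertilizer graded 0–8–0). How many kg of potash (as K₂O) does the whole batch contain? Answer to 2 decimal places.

6.48 kg K₂O

K₂O mass = 32%×3 + 24%×23 + 0%×30 = 6.48 kg.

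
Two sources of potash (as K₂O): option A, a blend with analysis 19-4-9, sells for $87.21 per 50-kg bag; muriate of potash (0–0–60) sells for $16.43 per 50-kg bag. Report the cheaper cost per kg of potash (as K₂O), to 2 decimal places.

$0.55 per kg K₂O (muriate of potash)

option A: K₂O per bag = 50 × 9% = 4.5 kg; cost = 87.21 / 4.5 = $19.3800/kg K₂O.
muriate of potash: K₂O per bag = 50 × 60% = 30 kg; cost = 16.43 / 30 = $0.5477/kg K₂O.
muriate of potash is cheaper.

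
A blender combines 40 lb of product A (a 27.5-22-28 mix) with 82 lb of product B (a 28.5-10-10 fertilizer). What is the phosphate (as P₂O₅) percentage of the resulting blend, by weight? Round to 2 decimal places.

Total mass = 40 + 82 = 122 lb.
P₂O₅ mass = 22%×40 + 10%×82 = 17 lb.
% P₂O₅ = 17 / 122 = 13.9344%.

13.93% P₂O₅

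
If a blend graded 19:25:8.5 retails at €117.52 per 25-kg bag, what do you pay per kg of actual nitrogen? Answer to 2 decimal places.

€24.74 per kg N

N in bag = 25 × 19% = 4.75 kg.
Cost per kg N = €117.52 / 4.75 = €24.7411.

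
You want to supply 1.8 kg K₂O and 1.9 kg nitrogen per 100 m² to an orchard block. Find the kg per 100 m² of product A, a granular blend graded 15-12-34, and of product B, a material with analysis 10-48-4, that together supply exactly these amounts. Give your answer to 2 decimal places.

With a, b = kg per 100 m² of product A and product B:
K₂O: 0.34·a + 0.04·b = 1.8
N: 0.15·a + 0.1·b = 1.9
Eliminate b: (row1) − 0.04/0.1·(row2) → 0.28·a = 1.04, so a = 3.71429.
Then b = (1.9 − 0.15·3.71429) / 0.1 = 13.4286.

3.71 kg product A, 13.43 kg product B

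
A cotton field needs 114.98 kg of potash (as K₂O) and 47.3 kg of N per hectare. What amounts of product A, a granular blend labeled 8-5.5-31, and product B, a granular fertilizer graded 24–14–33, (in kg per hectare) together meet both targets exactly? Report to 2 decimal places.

249.71 kg product A, 113.85 kg product B

With a, b = kg per hectare of product A and product B:
K₂O: 0.31·a + 0.33·b = 114.98
N: 0.08·a + 0.24·b = 47.3
Solving simultaneously: a = 249.713, b = 113.846.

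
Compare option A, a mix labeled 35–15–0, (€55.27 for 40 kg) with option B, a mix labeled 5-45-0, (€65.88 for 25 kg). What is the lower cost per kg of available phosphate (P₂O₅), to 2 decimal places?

option A: P₂O₅ per bag = 40 × 15% = 6 kg; cost = 55.27 / 6 = €9.2117/kg P₂O₅.
option B: P₂O₅ per bag = 25 × 45% = 11.25 kg; cost = 65.88 / 11.25 = €5.8560/kg P₂O₅.
option B is cheaper.

€5.86 per kg P₂O₅ (option B)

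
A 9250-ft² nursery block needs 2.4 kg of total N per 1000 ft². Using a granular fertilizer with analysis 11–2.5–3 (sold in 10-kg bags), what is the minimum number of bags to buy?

21 bags

Product per 1000 ft² = 2.4 / 11% = 21.8182 kg.
Total product = 21.8182 × 9250 / 1000 = 201.818 kg.
Bags = ⌈201.818 / 10⌉ = 21.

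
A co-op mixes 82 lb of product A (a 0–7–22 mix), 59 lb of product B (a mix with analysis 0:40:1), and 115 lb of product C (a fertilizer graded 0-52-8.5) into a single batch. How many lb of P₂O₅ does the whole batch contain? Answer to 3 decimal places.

P₂O₅ mass = 7%×82 + 40%×59 + 52%×115 = 89.14 lb.

89.140 lb P₂O₅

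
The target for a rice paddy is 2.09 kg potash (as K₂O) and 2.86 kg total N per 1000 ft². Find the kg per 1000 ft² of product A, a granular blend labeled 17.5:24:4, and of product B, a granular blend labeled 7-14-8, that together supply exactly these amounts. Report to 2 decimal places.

7.37 kg product A, 22.44 kg product B

Per-1000 ft² balance (a = product A, b = product B):
K₂O: 0.04·a + 0.08·b = 2.09
N: 0.175·a + 0.07·b = 2.86
From row1: a = (2.09 − 0.08·b) / 0.04.
Into row2: 0.175·(2.09 − 0.08·b)/0.04 + 0.07·b = 2.86 → b = 22.442, a = 7.36607.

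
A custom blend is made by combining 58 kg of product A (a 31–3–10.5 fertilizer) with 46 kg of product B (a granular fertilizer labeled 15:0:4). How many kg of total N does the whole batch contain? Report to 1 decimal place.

N mass = 31%×58 + 15%×46 = 24.88 kg.

24.9 kg N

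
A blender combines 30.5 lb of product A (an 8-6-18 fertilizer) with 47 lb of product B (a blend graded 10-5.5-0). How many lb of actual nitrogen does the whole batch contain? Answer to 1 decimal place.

7.1 lb N

N mass = 8%×30.5 + 10%×47 = 7.14 lb.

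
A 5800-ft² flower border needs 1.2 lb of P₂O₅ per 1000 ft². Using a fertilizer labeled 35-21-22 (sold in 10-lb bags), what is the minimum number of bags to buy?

Product per 1000 ft² = 1.2 / 21% = 5.71429 lb.
Total product = 5.71429 × 5800 / 1000 = 33.1429 lb.
Bags = ⌈33.1429 / 10⌉ = 4.

4 bags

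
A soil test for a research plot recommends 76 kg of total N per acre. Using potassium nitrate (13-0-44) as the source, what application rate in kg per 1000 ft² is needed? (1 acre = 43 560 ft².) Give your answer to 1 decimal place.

13.4 kg of product per thousand sq ft

Product per acre = 76 / 13% = 584.615 kg.
Convert to per 1000 ft²: 584.615 × 0.0229568 = 13.4209 kg.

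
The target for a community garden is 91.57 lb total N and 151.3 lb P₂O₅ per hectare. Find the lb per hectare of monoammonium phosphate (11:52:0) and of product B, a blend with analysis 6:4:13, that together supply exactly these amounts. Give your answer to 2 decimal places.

Per-hectare balance (a = monoammonium phosphate, b = product B):
N: 0.11·a + 0.06·b = 91.57
P₂O₅: 0.52·a + 0.04·b = 151.3
Eliminate b: (row1) − 0.06/0.04·(row2) → -0.67·a = -135.38, so a = 202.0597.
Then b = (151.3 − 0.52·202.0597) / 0.04 = 1155.724.

202.06 lb monoammonium phosphate, 1155.72 lb product B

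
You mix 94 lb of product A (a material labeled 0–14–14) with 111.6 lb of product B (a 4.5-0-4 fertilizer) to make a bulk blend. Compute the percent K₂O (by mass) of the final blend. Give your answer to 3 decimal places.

8.572% K₂O

Total mass = 94 + 111.6 = 205.6 lb.
K₂O mass = 14%×94 + 4%×111.6 = 17.624 lb.
% K₂O = 17.624 / 205.6 = 8.57198%.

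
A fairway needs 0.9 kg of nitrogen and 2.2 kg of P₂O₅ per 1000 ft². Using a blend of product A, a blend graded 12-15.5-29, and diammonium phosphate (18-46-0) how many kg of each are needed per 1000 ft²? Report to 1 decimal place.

0.7 kg product A, 4.6 kg diammonium phosphate

Per-1000 ft² balance (a = product A, b = diammonium phosphate):
N: 0.12·a + 0.18·b = 0.9
P₂O₅: 0.155·a + 0.46·b = 2.2
Eliminate a: (row1) − 0.12/0.155·(row2) → -0.176129·b = -0.803226, so b = 4.56044.
Back-substitute: a = (0.9 − 0.18·4.56044) / 0.12 = 0.659341.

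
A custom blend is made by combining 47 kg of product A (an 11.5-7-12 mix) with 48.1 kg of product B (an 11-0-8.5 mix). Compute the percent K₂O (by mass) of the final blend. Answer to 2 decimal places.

10.23% K₂O

Total mass = 47 + 48.1 = 95.1 kg.
K₂O mass = 12%×47 + 8.5%×48.1 = 9.7285 kg.
% K₂O = 9.7285 / 95.1 = 10.2298%.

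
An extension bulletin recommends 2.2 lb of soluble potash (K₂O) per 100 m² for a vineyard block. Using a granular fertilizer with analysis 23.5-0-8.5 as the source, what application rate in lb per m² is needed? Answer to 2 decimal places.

Product per 100 m² = 2.2 / 8.5% = 25.8824 lb.
Convert to per m²: 25.8824 × 0.01 = 0.258824 lb.

0.26 lb of product per sq m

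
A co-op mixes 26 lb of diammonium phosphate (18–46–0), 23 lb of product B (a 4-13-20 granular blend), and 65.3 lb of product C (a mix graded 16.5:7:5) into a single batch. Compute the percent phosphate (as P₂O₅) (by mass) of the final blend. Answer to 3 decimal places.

17.079% P₂O₅

Total mass = 26 + 23 + 65.3 = 114.3 lb.
P₂O₅ mass = 46%×26 + 13%×23 + 7%×65.3 = 19.521 lb.
% P₂O₅ = 19.521 / 114.3 = 17.0787%.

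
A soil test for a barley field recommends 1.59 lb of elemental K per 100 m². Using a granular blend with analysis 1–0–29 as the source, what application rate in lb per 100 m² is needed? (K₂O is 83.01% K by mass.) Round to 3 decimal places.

6.605 lb of product per hundred sq m

As K₂O: 1.59 / 0.8301 = 1.91543 lb per 100 m².
Product per 100 m² = 1.91543 / 29% = 6.60494 lb.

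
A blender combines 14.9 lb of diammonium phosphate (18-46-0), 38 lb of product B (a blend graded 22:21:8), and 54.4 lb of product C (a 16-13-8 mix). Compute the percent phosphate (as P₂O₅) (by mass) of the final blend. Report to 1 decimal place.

20.4% P₂O₅

Total mass = 14.9 + 38 + 54.4 = 107.3 lb.
P₂O₅ mass = 46%×14.9 + 21%×38 + 13%×54.4 = 21.906 lb.
% P₂O₅ = 21.906 / 107.3 = 20.4157%.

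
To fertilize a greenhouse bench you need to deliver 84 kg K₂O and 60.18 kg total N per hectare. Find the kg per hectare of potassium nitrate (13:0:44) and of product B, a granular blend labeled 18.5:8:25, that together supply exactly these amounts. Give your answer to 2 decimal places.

Let a = kg of potassium nitrate, b = kg of product B (per hectare).
K₂O: 0.44·a + 0.25·b = 84
N: 0.13·a + 0.185·b = 60.18
From row1: a = (84 − 0.25·b) / 0.44.
Into row2: 0.13·(84 − 0.25·b)/0.44 + 0.185·b = 60.18 → b = 318.184, a = 10.1227.

10.12 kg potassium nitrate, 318.18 kg product B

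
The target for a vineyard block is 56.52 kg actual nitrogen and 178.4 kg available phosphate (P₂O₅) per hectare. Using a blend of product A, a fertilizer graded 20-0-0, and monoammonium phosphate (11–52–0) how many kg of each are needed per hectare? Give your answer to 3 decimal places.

Let a = kg of product A, b = kg of monoammonium phosphate (per hectare).
N: 0.2·a + 0.11·b = 56.52
P₂O₅: 0·a + 0.52·b = 178.4
Solving simultaneously: a = 93.9077, b = 343.0769.

93.908 kg product A, 343.077 kg monoammonium phosphate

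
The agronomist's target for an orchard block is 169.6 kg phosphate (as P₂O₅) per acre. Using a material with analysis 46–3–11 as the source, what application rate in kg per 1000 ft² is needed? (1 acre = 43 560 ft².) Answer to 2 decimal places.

Product per acre = 169.6 / 3% = 5653.33 kg.
Convert to per 1000 ft²: 5653.33 × 0.0229568 = 129.783 kg.

129.78 kg of product per thousand sq ft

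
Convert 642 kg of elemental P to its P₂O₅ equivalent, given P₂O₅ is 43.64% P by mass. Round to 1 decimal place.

1471.1 kg P₂O₅

P₂O₅ = 642 / 0.4364 = 1471.13 kg.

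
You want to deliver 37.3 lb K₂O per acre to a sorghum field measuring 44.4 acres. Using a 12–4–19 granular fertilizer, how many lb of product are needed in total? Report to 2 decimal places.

Product per acre = 37.3 / 19% = 196.316 lb.
Total product = 196.316 × 44.4 = 8716.421 lb.

8716.42 lb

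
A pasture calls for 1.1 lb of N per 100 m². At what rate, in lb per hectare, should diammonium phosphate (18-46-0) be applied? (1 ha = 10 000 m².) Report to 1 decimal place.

611.1 lb of product per hectare

Product per 100 m² = 1.1 / 18% = 6.11111 lb.
Convert to per hectare: 6.11111 × 100 = 611.111 lb.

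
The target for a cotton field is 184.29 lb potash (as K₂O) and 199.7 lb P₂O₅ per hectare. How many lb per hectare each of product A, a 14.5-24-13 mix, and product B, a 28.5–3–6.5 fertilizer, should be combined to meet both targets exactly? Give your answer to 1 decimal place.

636.9 lb product A, 1561.4 lb product B

Per-hectare balance (a = product A, b = product B):
K₂O: 0.13·a + 0.065·b = 184.29
P₂O₅: 0.24·a + 0.03·b = 199.7
From row1: a = (184.29 − 0.065·b) / 0.13.
Into row2: 0.24·(184.29 − 0.065·b)/0.13 + 0.03·b = 199.7 → b = 1561.42, a = 636.906.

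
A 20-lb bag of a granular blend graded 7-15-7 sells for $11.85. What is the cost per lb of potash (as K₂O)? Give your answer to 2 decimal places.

$8.46 per lb K₂O

K₂O in bag = 20 × 7% = 1.4 lb.
Cost per lb K₂O = $11.85 / 1.4 = $8.4643.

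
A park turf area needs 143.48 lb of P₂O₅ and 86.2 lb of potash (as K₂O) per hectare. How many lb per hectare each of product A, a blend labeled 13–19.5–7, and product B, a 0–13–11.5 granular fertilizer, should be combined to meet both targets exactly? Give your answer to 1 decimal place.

397.3 lb product A, 507.7 lb product B

Per-hectare balance (a = product A, b = product B):
P₂O₅: 0.195·a + 0.13·b = 143.48
K₂O: 0.07·a + 0.115·b = 86.2
Solving simultaneously: a = 397.313, b = 507.722.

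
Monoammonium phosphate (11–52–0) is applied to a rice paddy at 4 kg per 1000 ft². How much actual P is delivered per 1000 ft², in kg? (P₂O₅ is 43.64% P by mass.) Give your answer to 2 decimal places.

P₂O₅ per 1000 ft² = 4 × 52% = 2.08 kg.
Elemental P = 2.08 × 0.4364 = 0.907712 kg per 1000 ft².

0.91 kg P per thousand sq ft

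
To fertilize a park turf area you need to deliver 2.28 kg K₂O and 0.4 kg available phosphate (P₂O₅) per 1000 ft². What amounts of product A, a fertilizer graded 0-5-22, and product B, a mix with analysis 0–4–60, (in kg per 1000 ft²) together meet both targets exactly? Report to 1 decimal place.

7.0 kg product A, 1.2 kg product B

With a, b = kg per 1000 ft² of product A and product B:
K₂O: 0.22·a + 0.6·b = 2.28
P₂O₅: 0.05·a + 0.04·b = 0.4
Eliminate b: (row1) − 0.6/0.04·(row2) → -0.53·a = -3.72, so a = 7.01887.
Then b = (0.4 − 0.05·7.01887) / 0.04 = 1.22642.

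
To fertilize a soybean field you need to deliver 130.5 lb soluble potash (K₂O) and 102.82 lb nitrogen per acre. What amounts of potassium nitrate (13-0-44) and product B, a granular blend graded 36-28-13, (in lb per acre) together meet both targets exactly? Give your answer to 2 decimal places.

237.55 lb potassium nitrate, 199.83 lb product B

Per-acre balance (a = potassium nitrate, b = product B):
K₂O: 0.44·a + 0.13·b = 130.5
N: 0.13·a + 0.36·b = 102.82
From row1: a = (130.5 − 0.13·b) / 0.44.
Into row2: 0.13·(130.5 − 0.13·b)/0.44 + 0.36·b = 102.82 → b = 199.829, a = 237.551.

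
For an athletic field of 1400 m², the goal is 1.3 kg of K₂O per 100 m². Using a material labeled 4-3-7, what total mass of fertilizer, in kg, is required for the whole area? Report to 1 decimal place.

260.0 kg

Product per 100 m² = 1.3 / 7% = 18.5714 kg.
Total product = 18.5714 × 1400 / 100 = 260 kg.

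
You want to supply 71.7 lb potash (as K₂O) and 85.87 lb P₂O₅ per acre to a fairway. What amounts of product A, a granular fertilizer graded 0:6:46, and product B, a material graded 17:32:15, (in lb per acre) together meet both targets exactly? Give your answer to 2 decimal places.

72.82 lb product A, 254.69 lb product B

With a, b = lb per acre of product A and product B:
K₂O: 0.46·a + 0.15·b = 71.7
P₂O₅: 0.06·a + 0.32·b = 85.87
From row1: a = (71.7 − 0.15·b) / 0.46.
Into row2: 0.06·(71.7 − 0.15·b)/0.46 + 0.32·b = 85.87 → b = 254.6903, a = 72.8184.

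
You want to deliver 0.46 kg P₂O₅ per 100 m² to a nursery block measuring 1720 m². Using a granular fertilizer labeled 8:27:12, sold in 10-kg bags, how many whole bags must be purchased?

3 bags

Product per 100 m² = 0.46 / 27% = 1.7037 kg.
Total product = 1.7037 × 1720 / 100 = 29.3037 kg.
Bags = ⌈29.3037 / 10⌉ = 3.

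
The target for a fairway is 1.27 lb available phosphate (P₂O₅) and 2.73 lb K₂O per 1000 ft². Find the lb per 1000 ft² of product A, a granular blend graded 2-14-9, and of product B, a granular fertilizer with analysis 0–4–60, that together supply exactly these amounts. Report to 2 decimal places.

8.12 lb product A, 3.33 lb product B

Per-1000 ft² balance (a = product A, b = product B):
P₂O₅: 0.14·a + 0.04·b = 1.27
K₂O: 0.09·a + 0.6·b = 2.73
Eliminate a: (row1) − 0.14/0.09·(row2) → -0.893333·b = -2.97667, so b = 3.33209.
Back-substitute: a = (1.27 − 0.04·3.33209) / 0.14 = 8.1194.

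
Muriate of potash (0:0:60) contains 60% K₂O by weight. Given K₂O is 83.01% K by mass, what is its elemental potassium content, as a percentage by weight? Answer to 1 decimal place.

%K = 60 × 0.8301 = 49.806%.

49.8% K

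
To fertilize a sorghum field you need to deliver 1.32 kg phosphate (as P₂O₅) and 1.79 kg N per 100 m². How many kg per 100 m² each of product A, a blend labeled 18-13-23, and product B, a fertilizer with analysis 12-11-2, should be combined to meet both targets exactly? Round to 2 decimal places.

9.17 kg product A, 1.17 kg product B

Let a = kg of product A, b = kg of product B (per 100 m²).
P₂O₅: 0.13·a + 0.11·b = 1.32
N: 0.18·a + 0.12·b = 1.79
Solving simultaneously: a = 9.16667, b = 1.16667.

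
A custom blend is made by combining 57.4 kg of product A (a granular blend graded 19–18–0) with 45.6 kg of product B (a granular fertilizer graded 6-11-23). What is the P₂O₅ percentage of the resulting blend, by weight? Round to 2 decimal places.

Total mass = 57.4 + 45.6 = 103 kg.
P₂O₅ mass = 18%×57.4 + 11%×45.6 = 15.348 kg.
% P₂O₅ = 15.348 / 103 = 14.901%.

14.90% P₂O₅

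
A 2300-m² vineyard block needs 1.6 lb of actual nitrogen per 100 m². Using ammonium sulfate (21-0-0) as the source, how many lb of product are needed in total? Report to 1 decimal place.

175.2 lb

Product per 100 m² = 1.6 / 21% = 7.61905 lb.
Total product = 7.61905 × 2300 / 100 = 175.238 lb.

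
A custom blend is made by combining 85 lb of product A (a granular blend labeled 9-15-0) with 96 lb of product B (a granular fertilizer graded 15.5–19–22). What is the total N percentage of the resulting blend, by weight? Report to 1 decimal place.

12.4% N

Total mass = 85 + 96 = 181 lb.
N mass = 9%×85 + 15.5%×96 = 22.53 lb.
% N = 22.53 / 181 = 12.4475%.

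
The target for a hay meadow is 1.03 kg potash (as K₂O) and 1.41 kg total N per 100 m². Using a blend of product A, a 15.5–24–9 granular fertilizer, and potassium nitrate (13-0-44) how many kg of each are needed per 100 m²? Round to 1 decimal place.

Per-100 m² balance (a = product A, b = potassium nitrate):
K₂O: 0.09·a + 0.44·b = 1.03
N: 0.155·a + 0.13·b = 1.41
Eliminate b: (row1) − 0.44/0.13·(row2) → -0.434615·a = -3.74231, so a = 8.61062.
Then b = (1.41 − 0.155·8.61062) / 0.13 = 0.579646.

8.6 kg product A, 0.6 kg potassium nitrate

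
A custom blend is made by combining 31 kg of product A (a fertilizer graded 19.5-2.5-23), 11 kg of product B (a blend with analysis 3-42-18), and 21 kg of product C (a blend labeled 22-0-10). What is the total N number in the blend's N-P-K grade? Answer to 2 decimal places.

Total mass = 31 + 11 + 21 = 63 kg.
N mass = 19.5%×31 + 3%×11 + 22%×21 = 10.995 kg.
% N = 10.995 / 63 = 17.4524%.

17.45% N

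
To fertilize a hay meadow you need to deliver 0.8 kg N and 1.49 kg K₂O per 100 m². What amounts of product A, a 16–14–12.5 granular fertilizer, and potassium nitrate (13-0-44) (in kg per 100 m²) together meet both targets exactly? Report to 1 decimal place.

Per-100 m² balance (a = product A, b = potassium nitrate):
N: 0.16·a + 0.13·b = 0.8
K₂O: 0.125·a + 0.44·b = 1.49
Solving simultaneously: a = 2.92336, b = 2.55586.

2.9 kg product A, 2.6 kg potassium nitrate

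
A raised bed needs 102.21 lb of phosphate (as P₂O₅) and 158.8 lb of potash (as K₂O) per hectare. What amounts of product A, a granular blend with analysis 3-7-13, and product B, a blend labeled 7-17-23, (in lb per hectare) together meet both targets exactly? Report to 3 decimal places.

581.283 lb product A, 361.883 lb product B

Let a = lb of product A, b = lb of product B (per hectare).
P₂O₅: 0.07·a + 0.17·b = 102.21
K₂O: 0.13·a + 0.23·b = 158.8
Solving simultaneously: a = 581.2833, b = 361.8833.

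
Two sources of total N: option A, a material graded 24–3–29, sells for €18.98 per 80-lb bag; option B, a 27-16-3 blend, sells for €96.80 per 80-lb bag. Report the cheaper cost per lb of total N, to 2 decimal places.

option A: N per bag = 80 × 24% = 19.2 lb; cost = 18.98 / 19.2 = €0.9885/lb N.
option B: N per bag = 80 × 27% = 21.6 lb; cost = 96.80 / 21.6 = €4.4815/lb N.
option A is cheaper.

€0.99 per lb N (option A)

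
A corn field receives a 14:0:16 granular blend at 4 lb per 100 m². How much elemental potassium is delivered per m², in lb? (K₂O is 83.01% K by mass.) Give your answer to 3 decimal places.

0.005 lb K per sq m

K₂O per 100 m² = 4 × 16% = 0.64 lb.
Elemental K = 0.64 × 0.8301 = 0.531264 lb per 100 m².
Convert to per m²: 0.531264 × 0.01 = 0.00531264 lb.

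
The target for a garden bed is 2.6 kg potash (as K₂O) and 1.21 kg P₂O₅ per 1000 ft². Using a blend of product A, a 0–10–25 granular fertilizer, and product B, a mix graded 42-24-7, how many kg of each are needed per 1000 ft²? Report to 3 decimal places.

10.175 kg product A, 0.802 kg product B

Let a = kg of product A, b = kg of product B (per 1000 ft²).
K₂O: 0.25·a + 0.07·b = 2.6
P₂O₅: 0.1·a + 0.24·b = 1.21
Solving simultaneously: a = 10.17547, b = 0.801887.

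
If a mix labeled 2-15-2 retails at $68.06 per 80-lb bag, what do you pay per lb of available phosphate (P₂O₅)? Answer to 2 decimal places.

$5.67 per lb P₂O₅

P₂O₅ in bag = 80 × 15% = 12 lb.
Cost per lb P₂O₅ = $68.06 / 12 = $5.6717.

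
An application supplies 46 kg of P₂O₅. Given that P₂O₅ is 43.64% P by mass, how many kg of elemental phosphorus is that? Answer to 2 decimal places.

20.07 kg P

P = 46 × 0.4364 = 20.0744 kg.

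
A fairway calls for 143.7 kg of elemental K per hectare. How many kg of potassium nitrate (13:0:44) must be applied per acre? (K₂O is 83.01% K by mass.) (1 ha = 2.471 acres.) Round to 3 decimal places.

159.221 kg of product per acre

As K₂O: 143.7 / 0.8301 = 173.112 kg per hectare.
Product per hectare = 173.112 / 44% = 393.436 kg.
Convert to per acre: 393.436 × 0.404694 = 159.2212 kg.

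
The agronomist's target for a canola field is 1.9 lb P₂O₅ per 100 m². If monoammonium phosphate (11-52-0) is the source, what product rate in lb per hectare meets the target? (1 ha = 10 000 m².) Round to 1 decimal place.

Product per 100 m² = 1.9 / 52% = 3.65385 lb.
Convert to per hectare: 3.65385 × 100 = 365.385 lb.

365.4 lb of product per hectare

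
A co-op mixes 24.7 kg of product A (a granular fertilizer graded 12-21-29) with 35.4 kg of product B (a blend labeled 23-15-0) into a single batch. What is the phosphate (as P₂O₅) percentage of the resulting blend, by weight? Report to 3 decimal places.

17.466% P₂O₅

Total mass = 24.7 + 35.4 = 60.1 kg.
P₂O₅ mass = 21%×24.7 + 15%×35.4 = 10.497 kg.
% P₂O₅ = 10.497 / 60.1 = 17.4659%.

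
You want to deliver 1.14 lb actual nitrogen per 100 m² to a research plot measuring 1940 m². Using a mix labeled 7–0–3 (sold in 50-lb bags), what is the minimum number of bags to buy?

7 bags

Product per 100 m² = 1.14 / 7% = 16.2857 lb.
Total product = 16.2857 × 1940 / 100 = 315.943 lb.
Bags = ⌈315.943 / 50⌉ = 7.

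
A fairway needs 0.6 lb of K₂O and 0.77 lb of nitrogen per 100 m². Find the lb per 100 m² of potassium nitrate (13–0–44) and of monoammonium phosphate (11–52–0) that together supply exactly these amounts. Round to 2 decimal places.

1.36 lb potassium nitrate, 5.39 lb monoammonium phosphate

Per-100 m² balance (a = potassium nitrate, b = monoammonium phosphate):
K₂O: 0.44·a + 0·b = 0.6
N: 0.13·a + 0.11·b = 0.77
Eliminate a: (row1) − 0.44/0.13·(row2) → -0.372308·b = -2.00615, so b = 5.38843.
Back-substitute: a = (0.6 − 0·5.38843) / 0.44 = 1.36364.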